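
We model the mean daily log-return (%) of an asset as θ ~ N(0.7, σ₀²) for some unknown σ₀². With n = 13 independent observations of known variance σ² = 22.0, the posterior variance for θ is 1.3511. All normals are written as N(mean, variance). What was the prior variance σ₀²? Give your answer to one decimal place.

σ₀² = 6.7

Posterior precision equals prior precision plus data precision: 1/σ_n² = 1/σ₀² + n/σ².
So 1/σ₀² = 1/1.3511 − 13/22.0 = 0.740138 − 0.590909 = 0.149229.
Hence σ₀² = 1/0.149229 ≈ 6.7.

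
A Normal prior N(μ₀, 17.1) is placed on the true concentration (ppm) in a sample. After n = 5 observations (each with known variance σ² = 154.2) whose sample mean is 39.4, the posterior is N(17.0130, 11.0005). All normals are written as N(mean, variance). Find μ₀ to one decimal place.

μ₀ = 4.6

With known observation variance, the Normal–Normal posterior has precision τ_n = τ₀ + n/σ² and mean μ_n = (τ₀μ₀ + (n/σ²)x̄)/τ_n.
Here τ₀ = 1/17.1 = 0.058480 and τ_data = 5/154.2 = 0.032425, so τ_n = 0.090905.
Rearranging for μ₀: μ₀ = (μ_n·τ_n − τ_data·x̄)/τ₀ = (17.0130·0.090905 − 0.032425·39.4) / 0.058480 = 0.269022/0.058480 ≈ 4.6.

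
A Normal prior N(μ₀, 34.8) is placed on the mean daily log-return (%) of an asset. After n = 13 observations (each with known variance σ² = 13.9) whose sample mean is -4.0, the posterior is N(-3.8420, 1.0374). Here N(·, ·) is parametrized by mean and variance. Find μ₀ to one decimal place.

μ₀ = 1.3

With known observation variance, the Normal–Normal posterior has precision τ_n = τ₀ + n/σ² and mean μ_n = (τ₀μ₀ + (n/σ²)x̄)/τ_n.
Here τ₀ = 1/34.8 = 0.028736 and τ_data = 13/13.9 = 0.935252, so τ_n = 0.963988.
Rearranging for μ₀: μ₀ = (μ_n·τ_n − τ_data·x̄)/τ₀ = (-3.8420·0.963988 − 0.935252·-4.0) / 0.028736 = 0.037366/0.028736 ≈ 1.3.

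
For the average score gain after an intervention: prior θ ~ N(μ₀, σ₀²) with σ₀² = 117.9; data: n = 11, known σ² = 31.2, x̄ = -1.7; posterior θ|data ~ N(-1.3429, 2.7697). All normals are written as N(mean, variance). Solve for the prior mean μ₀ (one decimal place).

With known observation variance, the Normal–Normal posterior has precision τ_n = τ₀ + n/σ² and mean μ_n = (τ₀μ₀ + (n/σ²)x̄)/τ_n.
Here τ₀ = 1/117.9 = 0.008482 and τ_data = 11/31.2 = 0.352564, so τ_n = 0.361046.
Rearranging for μ₀: μ₀ = (μ_n·τ_n − τ_data·x̄)/τ₀ = (-1.3429·0.361046 − 0.352564·-1.7) / 0.008482 = 0.114510/0.008482 ≈ 13.5.

μ₀ = 13.5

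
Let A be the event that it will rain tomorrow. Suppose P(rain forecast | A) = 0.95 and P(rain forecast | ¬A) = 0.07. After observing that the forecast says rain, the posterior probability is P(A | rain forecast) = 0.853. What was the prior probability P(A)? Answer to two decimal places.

P(A) = 0.30

In odds form, posterior odds = prior odds × likelihood ratio, so prior odds = posterior odds ÷ LR.
Posterior odds = 0.853/(1−0.853) = 5.8027. LR = 0.95/0.07 = 13.5714.
Prior odds = 5.8027/13.5714 = 0.4276, so P(A) = 0.4276/(1+0.4276) ≈ 0.30.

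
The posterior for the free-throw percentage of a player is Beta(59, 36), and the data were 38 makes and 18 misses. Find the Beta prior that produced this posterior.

Beta(21, 18)

Beta is conjugate to the binomial likelihood: posterior = Beta(a+s, b+f).
So a = 59 − 38 = 21 and b = 36 − 18 = 18.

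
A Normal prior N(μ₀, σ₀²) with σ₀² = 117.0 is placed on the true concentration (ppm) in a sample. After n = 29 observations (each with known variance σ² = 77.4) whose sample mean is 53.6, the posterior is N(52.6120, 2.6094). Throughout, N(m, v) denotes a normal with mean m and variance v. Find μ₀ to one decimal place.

The posterior mean is a precision-weighted average: μ_n = (τ₀μ₀ + τ_data·x̄)/(τ₀+τ_data), with τ₀=1/σ₀² and τ_data=n/σ².
Here τ₀ = 1/117.0 = 0.008547 and τ_data = 29/77.4 = 0.374677, so τ_n = 0.383224.
Rearranging for μ₀: μ₀ = (μ_n·τ_n − τ_data·x̄)/τ₀ = (52.6120·0.383224 − 0.374677·53.6) / 0.008547 = 0.079494/0.008547 ≈ 9.3.

μ₀ = 9.3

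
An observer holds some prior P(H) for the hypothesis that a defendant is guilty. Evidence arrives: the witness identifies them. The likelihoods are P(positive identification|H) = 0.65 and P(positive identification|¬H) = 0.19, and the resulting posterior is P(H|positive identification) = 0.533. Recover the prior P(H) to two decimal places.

P(H) = 0.25

In odds form, posterior odds = prior odds × likelihood ratio, so prior odds = posterior odds ÷ LR.
Posterior odds = 0.533/(1−0.533) = 1.1413. LR = 0.65/0.19 = 3.4211.
Prior odds = 1.1413/3.4211 = 0.3336, so P(H) = 0.3336/(1+0.3336) ≈ 0.25.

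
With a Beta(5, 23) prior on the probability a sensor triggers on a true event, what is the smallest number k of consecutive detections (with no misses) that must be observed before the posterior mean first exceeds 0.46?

After k detections and 0 misses the posterior is Beta(5+k, 23), with mean (5+k)/(5+23+k).
Set (5+k)/(28+k) > 0.46 and solve: k > (0.46·28 − 5)/(1 − 0.46) = 14.593.
The smallest integer exceeding 14.593 is 15.

k = 15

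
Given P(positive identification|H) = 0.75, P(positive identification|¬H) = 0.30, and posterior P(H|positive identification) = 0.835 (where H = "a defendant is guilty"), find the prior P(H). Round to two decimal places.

P(H) = 0.67

In odds form, posterior odds = prior odds × likelihood ratio, so prior odds = posterior odds ÷ LR.
Posterior odds = 0.835/(1−0.835) = 5.0606. LR = 0.75/0.30 = 2.5000.
Prior odds = 5.0606/2.5000 = 2.0242, so P(H) = 2.0242/(1+2.0242) ≈ 0.67.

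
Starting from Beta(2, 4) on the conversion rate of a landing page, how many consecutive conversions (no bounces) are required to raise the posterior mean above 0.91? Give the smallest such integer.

After k conversions and 0 bounces the posterior is Beta(2+k, 4), with mean (2+k)/(2+4+k).
Set (2+k)/(6+k) > 0.91 and solve: k > (0.91·6 − 2)/(1 − 0.91) = 38.444.
The smallest integer exceeding 38.444 is 39, and checking k=39: (41)/(45) = 0.9111 > 0.91.

k = 39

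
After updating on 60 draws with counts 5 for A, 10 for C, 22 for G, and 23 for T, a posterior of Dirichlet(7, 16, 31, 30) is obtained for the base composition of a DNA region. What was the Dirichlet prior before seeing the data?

For a Dirichlet(α) prior with multinomial counts c, the posterior is Dirichlet(α + c) componentwise.
Subtract each count from the matching posterior parameter: 7−5=2, 16−10=6, 31−22=9, 30−23=7.

Dirichlet(2, 6, 9, 7)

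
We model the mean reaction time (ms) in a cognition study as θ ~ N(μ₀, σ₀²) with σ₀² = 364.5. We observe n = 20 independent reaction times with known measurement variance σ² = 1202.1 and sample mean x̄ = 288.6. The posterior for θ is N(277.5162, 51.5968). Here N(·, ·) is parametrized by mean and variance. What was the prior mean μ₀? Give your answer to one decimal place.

μ₀ = 210.3

The posterior mean is a precision-weighted average: μ_n = (τ₀μ₀ + τ_data·x̄)/(τ₀+τ_data), with τ₀=1/σ₀² and τ_data=n/σ².
Here τ₀ = 1/364.5 = 0.002743 and τ_data = 20/1202.1 = 0.016638, so τ_n = 0.019381.
Rearranging for μ₀: μ₀ = (μ_n·τ_n − τ_data·x̄)/τ₀ = (277.5162·0.019381 − 0.016638·288.6) / 0.002743 = 0.576815/0.002743 ≈ 210.3.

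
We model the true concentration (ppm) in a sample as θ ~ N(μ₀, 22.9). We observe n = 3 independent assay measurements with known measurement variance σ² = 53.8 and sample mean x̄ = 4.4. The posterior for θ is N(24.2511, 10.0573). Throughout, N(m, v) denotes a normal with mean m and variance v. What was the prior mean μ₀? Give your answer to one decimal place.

μ₀ = 49.6

With known observation variance, the Normal–Normal posterior has precision τ_n = τ₀ + n/σ² and mean μ_n = (τ₀μ₀ + (n/σ²)x̄)/τ_n.
Here τ₀ = 1/22.9 = 0.043668 and τ_data = 3/53.8 = 0.055762, so τ_n = 0.099430.
Rearranging for μ₀: μ₀ = (μ_n·τ_n − τ_data·x̄)/τ₀ = (24.2511·0.099430 − 0.055762·4.4) / 0.043668 = 2.165934/0.043668 ≈ 49.6.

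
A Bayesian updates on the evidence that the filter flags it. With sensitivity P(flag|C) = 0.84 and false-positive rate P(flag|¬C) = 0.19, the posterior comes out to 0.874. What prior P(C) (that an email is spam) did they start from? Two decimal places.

P(C) = 0.61

Bayes' rule in odds form gives O(C|E) = O(C)·[P(E|C)/P(E|¬C)], hence O(C) = O(C|E)/LR.
Posterior odds = 0.874/(1−0.874) = 6.9365. LR = 0.84/0.19 = 4.4211.
Prior odds = 6.9365/4.4211 = 1.5690, so P(C) = 1.5690/(1+1.5690) ≈ 0.61.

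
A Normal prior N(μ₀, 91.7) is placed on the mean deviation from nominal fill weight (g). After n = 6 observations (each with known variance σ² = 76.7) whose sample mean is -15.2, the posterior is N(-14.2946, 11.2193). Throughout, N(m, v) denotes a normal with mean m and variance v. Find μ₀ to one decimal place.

μ₀ = -7.8

With known observation variance, the Normal–Normal posterior has precision τ_n = τ₀ + n/σ² and mean μ_n = (τ₀μ₀ + (n/σ²)x̄)/τ_n.
Here τ₀ = 1/91.7 = 0.010905 and τ_data = 6/76.7 = 0.078227, so τ_n = 0.089132.
Rearranging for μ₀: μ₀ = (μ_n·τ_n − τ_data·x̄)/τ₀ = (-14.2946·0.089132 − 0.078227·-15.2) / 0.010905 = -0.085056/0.010905 ≈ -7.8.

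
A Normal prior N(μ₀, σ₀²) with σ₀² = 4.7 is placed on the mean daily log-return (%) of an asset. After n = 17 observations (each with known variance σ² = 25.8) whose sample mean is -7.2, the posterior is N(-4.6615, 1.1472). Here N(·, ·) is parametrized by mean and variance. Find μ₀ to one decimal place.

With known observation variance, the Normal–Normal posterior has precision τ_n = τ₀ + n/σ² and mean μ_n = (τ₀μ₀ + (n/σ²)x̄)/τ_n.
Here τ₀ = 1/4.7 = 0.212766 and τ_data = 17/25.8 = 0.658915, so τ_n = 0.871681.
Rearranging for μ₀: μ₀ = (μ_n·τ_n − τ_data·x̄)/τ₀ = (-4.6615·0.871681 − 0.658915·-7.2) / 0.212766 = 0.680847/0.212766 ≈ 3.2.

μ₀ = 3.2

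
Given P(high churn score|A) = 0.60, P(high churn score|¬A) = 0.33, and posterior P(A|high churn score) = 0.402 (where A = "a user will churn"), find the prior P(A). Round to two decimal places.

In odds form, posterior odds = prior odds × likelihood ratio, so prior odds = posterior odds ÷ LR.
Posterior odds = 0.402/(1−0.402) = 0.6722. LR = 0.60/0.33 = 1.8182.
Prior odds = 0.6722/1.8182 = 0.3697, so P(A) = 0.3697/(1+0.3697) ≈ 0.27.

P(A) = 0.27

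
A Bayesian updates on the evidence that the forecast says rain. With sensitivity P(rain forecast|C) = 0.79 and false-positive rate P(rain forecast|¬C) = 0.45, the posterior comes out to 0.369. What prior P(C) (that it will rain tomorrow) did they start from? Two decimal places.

P(C) = 0.25

Bayes' rule in odds form gives O(C|E) = O(C)·[P(E|C)/P(E|¬C)], hence O(C) = O(C|E)/LR.
Posterior odds = 0.369/(1−0.369) = 0.5848. LR = 0.79/0.45 = 1.7556.
Prior odds = 0.5848/1.7556 = 0.3331, so P(C) = 0.3331/(1+0.3331) ≈ 0.25.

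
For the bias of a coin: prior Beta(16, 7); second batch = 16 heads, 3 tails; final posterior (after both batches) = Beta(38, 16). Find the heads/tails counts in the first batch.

6 heads and 6 tails

Sequential conjugate updates are equivalent to a single update on the pooled data, so total successes = posterior α − prior α and total failures = posterior β − prior β.
Total across both batches: 38−16=22 heads, 16−7=9 tails.
Subtract the second batch: 22−16=6 heads and 9−3=6 tails.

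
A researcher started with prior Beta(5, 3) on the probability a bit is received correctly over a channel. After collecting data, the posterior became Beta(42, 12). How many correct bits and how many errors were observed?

37 correct bits and 9 errors

Under Beta–binomial conjugacy the posterior parameters are (a+s, b+f).
Match parameters: s=42−5=37, f=12−3=9.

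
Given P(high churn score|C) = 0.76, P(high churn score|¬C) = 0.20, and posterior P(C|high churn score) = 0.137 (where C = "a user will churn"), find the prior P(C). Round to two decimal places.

P(C) = 0.04

Bayes' rule in odds form gives O(C|E) = O(C)·[P(E|C)/P(E|¬C)], hence O(C) = O(C|E)/LR.
Posterior odds = 0.137/(1−0.137) = 0.1587. LR = 0.76/0.20 = 3.8000.
Prior odds = 0.1587/3.8000 = 0.0418, so P(C) = 0.0418/(1+0.0418) ≈ 0.04.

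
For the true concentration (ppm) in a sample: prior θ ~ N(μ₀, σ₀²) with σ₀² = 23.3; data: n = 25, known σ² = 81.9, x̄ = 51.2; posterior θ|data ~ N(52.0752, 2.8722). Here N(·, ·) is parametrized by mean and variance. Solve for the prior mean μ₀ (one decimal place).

μ₀ = 58.3

With known observation variance, the Normal–Normal posterior has precision τ_n = τ₀ + n/σ² and mean μ_n = (τ₀μ₀ + (n/σ²)x̄)/τ_n.
Here τ₀ = 1/23.3 = 0.042918 and τ_data = 25/81.9 = 0.305250, so τ_n = 0.348168.
Rearranging for μ₀: μ₀ = (μ_n·τ_n − τ_data·x̄)/τ₀ = (52.0752·0.348168 − 0.305250·51.2) / 0.042918 = 2.502118/0.042918 ≈ 58.3.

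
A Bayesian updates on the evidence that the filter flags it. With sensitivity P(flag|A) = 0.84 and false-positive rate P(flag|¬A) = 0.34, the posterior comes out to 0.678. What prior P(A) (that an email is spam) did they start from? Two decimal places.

P(A) = 0.46

Bayes' rule in odds form gives O(A|E) = O(A)·[P(E|A)/P(E|¬A)], hence O(A) = O(A|E)/LR.
Posterior odds = 0.678/(1−0.678) = 2.1056. LR = 0.84/0.34 = 2.4706.
Prior odds = 2.1056/2.4706 = 0.8523, so P(A) = 0.8523/(1+0.8523) ≈ 0.46.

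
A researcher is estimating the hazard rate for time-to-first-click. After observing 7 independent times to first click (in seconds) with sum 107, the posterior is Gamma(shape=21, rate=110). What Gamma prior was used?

Gamma(shape=14, rate=3)

For an exponential likelihood with a Gamma(α, β) prior on the rate, n observations with total T give posterior Gamma(α+n, β+T).
So α = 21 − 7 = 14 and β = 110 − 107 = 3.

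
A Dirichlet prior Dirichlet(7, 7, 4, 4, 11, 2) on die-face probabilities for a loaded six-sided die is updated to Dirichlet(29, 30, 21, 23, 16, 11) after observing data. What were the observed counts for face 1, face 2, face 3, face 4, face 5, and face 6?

counts (22, 23, 17, 19, 5, 9)

For a Dirichlet(α) prior with multinomial counts c, the posterior is Dirichlet(α + c) componentwise.
Counts are posterior − prior componentwise: 29−7=22, 30−7=23, 21−4=17, 23−4=19, 16−11=5, 11−2=9.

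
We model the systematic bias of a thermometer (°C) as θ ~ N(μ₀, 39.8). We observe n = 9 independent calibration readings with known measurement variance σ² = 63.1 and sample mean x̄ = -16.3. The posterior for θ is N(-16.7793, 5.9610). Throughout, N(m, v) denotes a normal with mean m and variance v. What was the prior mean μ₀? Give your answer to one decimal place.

With known observation variance, the Normal–Normal posterior has precision τ_n = τ₀ + n/σ² and mean μ_n = (τ₀μ₀ + (n/σ²)x̄)/τ_n.
Here τ₀ = 1/39.8 = 0.025126 and τ_data = 9/63.1 = 0.142631, so τ_n = 0.167757.
Rearranging for μ₀: μ₀ = (μ_n·τ_n − τ_data·x̄)/τ₀ = (-16.7793·0.167757 − 0.142631·-16.3) / 0.025126 = -0.489960/0.025126 ≈ -19.5.

μ₀ = -19.5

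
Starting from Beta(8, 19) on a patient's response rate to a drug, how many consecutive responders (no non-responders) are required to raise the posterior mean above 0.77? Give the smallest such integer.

After k responders and 0 non-responders the posterior is Beta(8+k, 19), with mean (8+k)/(8+19+k).
Set (8+k)/(27+k) > 0.77 and solve: k > (0.77·27 − 8)/(1 − 0.77) = 55.609.
The smallest integer exceeding 55.609 is 56.

k = 56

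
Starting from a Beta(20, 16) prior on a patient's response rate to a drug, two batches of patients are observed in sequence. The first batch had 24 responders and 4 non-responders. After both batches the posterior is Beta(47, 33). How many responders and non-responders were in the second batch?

Because Beta–binomial updating is additive in the counts, the combined data contributed (α_post−α_prior, β_post−β_prior) successes and failures.
Total across both batches: 47−20=27 responders, 33−16=17 non-responders.
Subtract the first batch: 27−24=3 responders and 17−4=13 non-responders.

3 responders and 13 non-responders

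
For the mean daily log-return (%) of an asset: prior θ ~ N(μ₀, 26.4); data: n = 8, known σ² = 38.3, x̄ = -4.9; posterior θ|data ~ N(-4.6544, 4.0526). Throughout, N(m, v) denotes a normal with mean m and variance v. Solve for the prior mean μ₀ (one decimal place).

With known observation variance, the Normal–Normal posterior has precision τ_n = τ₀ + n/σ² and mean μ_n = (τ₀μ₀ + (n/σ²)x̄)/τ_n.
Here τ₀ = 1/26.4 = 0.037879 and τ_data = 8/38.3 = 0.208877, so τ_n = 0.246756.
Rearranging for μ₀: μ₀ = (μ_n·τ_n − τ_data·x̄)/τ₀ = (-4.6544·0.246756 − 0.208877·-4.9) / 0.037879 = -0.125004/0.037879 ≈ -3.3.

μ₀ = -3.3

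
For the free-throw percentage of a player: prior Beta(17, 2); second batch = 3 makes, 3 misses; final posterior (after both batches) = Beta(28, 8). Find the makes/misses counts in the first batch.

Because Beta–binomial updating is additive in the counts, the combined data contributed (α_post−α_prior, β_post−β_prior) successes and failures.
Total across both batches: 28−17=11 makes, 8−2=6 misses.
Subtract the second batch: 11−3=8 makes and 6−3=3 misses.

8 makes and 3 misses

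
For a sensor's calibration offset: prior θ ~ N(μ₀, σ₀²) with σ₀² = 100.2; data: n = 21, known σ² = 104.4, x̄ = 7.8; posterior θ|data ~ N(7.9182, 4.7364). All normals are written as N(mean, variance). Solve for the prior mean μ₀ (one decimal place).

With known observation variance, the Normal–Normal posterior has precision τ_n = τ₀ + n/σ² and mean μ_n = (τ₀μ₀ + (n/σ²)x̄)/τ_n.
Here τ₀ = 1/100.2 = 0.009980 and τ_data = 21/104.4 = 0.201149, so τ_n = 0.211129.
Rearranging for μ₀: μ₀ = (μ_n·τ_n − τ_data·x̄)/τ₀ = (7.9182·0.211129 − 0.201149·7.8) / 0.009980 = 0.102799/0.009980 ≈ 10.3.

μ₀ = 10.3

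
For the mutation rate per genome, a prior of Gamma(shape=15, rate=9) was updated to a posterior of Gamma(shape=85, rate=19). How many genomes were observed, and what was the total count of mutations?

Gamma–Poisson conjugacy: posterior shape = α + Σxᵢ, posterior rate = β + n.
Matching: Σxᵢ = 85 − 15 = 70 and n = 19 − 9 = 10.

n = 10 genomes with total 70 mutations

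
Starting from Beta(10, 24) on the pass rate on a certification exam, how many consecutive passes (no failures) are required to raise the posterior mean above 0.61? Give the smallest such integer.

After k passes and 0 failures the posterior is Beta(10+k, 24), with mean (10+k)/(10+24+k).
Set (10+k)/(34+k) > 0.61 and solve: k > (0.61·34 − 10)/(1 − 0.61) = 27.538.
The smallest integer exceeding 27.538 is 28.

k = 28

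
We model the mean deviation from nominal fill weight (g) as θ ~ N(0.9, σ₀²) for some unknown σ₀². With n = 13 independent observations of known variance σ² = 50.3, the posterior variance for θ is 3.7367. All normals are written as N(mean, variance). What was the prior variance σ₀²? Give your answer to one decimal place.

Posterior precision equals prior precision plus data precision: 1/σ_n² = 1/σ₀² + n/σ².
So 1/σ₀² = 1/3.7367 − 13/50.3 = 0.267616 − 0.258449 = 0.009167.
Hence σ₀² = 1/0.009167 ≈ 109.1.

σ₀² = 109.1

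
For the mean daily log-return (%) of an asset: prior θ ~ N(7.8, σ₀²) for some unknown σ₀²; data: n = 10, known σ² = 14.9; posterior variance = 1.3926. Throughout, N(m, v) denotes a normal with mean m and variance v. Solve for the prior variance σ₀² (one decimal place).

σ₀² = 21.3

For the Normal–Normal model with known σ², precisions add: τ_n = τ₀ + n/σ².
So 1/σ₀² = 1/1.3926 − 10/14.9 = 0.718081 − 0.671141 = 0.046940.
Hence σ₀² = 1/0.046940 ≈ 21.3.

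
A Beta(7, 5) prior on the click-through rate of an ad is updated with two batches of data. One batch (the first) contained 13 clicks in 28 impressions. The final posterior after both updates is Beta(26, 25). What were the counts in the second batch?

Because Beta–binomial updating is additive in the counts, the combined data contributed (α_post−α_prior, β_post−β_prior) successes and failures.
Total across both batches: 26−7=19 clicks, 25−5=20 non-clicks.
Subtract the first batch: 19−13=6 clicks and 20−15=5 non-clicks.

6 clicks and 5 non-clicks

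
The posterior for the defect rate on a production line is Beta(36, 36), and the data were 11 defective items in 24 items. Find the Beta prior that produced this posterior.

A Beta(a, b) prior with s successes and f failures in binomial data gives a Beta(a+s, b+f) posterior.
So a = 36 − 11 = 25 and b = 36 − 13 = 23.

Beta(25, 23)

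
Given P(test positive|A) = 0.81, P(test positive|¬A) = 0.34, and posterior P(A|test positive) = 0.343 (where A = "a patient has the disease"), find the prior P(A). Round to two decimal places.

P(A) = 0.18

In odds form, posterior odds = prior odds × likelihood ratio, so prior odds = posterior odds ÷ LR.
Posterior odds = 0.343/(1−0.343) = 0.5221. LR = 0.81/0.34 = 2.3824.
Prior odds = 0.5221/2.3824 = 0.2191, so P(A) = 0.2191/(1+0.2191) ≈ 0.18.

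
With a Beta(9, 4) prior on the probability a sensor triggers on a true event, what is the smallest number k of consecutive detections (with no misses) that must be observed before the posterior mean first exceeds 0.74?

After k detections and 0 misses the posterior is Beta(9+k, 4), with mean (9+k)/(9+4+k).
Set (9+k)/(13+k) > 0.74 and solve: k > (0.74·13 − 9)/(1 − 0.74) = 2.385.
The smallest integer exceeding 2.385 is 3.

k = 3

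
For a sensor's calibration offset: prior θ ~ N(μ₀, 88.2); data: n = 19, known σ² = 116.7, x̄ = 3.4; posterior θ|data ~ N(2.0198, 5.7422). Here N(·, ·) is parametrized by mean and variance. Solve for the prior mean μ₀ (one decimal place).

μ₀ = -17.8

With known observation variance, the Normal–Normal posterior has precision τ_n = τ₀ + n/σ² and mean μ_n = (τ₀μ₀ + (n/σ²)x̄)/τ_n.
Here τ₀ = 1/88.2 = 0.011338 and τ_data = 19/116.7 = 0.162811, so τ_n = 0.174149.
Rearranging for μ₀: μ₀ = (μ_n·τ_n − τ_data·x̄)/τ₀ = (2.0198·0.174149 − 0.162811·3.4) / 0.011338 = -0.201811/0.011338 ≈ -17.8.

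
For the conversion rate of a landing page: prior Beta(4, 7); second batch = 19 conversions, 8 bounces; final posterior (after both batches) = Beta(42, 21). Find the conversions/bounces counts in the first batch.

Because Beta–binomial updating is additive in the counts, the combined data contributed (α_post−α_prior, β_post−β_prior) successes and failures.
Total across both batches: 42−4=38 conversions, 21−7=14 bounces.
Subtract the second batch: 38−19=19 conversions and 14−8=6 bounces.

19 conversions and 6 bounces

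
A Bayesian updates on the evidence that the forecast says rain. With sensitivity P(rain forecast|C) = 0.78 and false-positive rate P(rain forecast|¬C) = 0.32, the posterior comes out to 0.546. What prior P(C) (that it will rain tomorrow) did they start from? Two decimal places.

In odds form, posterior odds = prior odds × likelihood ratio, so prior odds = posterior odds ÷ LR.
Posterior odds = 0.546/(1−0.546) = 1.2026. LR = 0.78/0.32 = 2.4375.
Prior odds = 1.2026/2.4375 = 0.4934, so P(C) = 0.4934/(1+0.4934) ≈ 0.33.

P(C) = 0.33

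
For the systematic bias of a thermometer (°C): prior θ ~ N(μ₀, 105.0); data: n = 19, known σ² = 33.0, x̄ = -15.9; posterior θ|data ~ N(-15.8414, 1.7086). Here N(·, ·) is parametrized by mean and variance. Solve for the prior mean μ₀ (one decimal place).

μ₀ = -12.3

With known observation variance, the Normal–Normal posterior has precision τ_n = τ₀ + n/σ² and mean μ_n = (τ₀μ₀ + (n/σ²)x̄)/τ_n.
Here τ₀ = 1/105.0 = 0.009524 and τ_data = 19/33.0 = 0.575758, so τ_n = 0.585282.
Rearranging for μ₀: μ₀ = (μ_n·τ_n − τ_data·x̄)/τ₀ = (-15.8414·0.585282 − 0.575758·-15.9) / 0.009524 = -0.117134/0.009524 ≈ -12.3.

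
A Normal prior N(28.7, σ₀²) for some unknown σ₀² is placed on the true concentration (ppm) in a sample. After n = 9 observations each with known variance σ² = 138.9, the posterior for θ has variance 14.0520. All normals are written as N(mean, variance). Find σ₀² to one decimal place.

Posterior precision equals prior precision plus data precision: 1/σ_n² = 1/σ₀² + n/σ².
So 1/σ₀² = 1/14.0520 − 9/138.9 = 0.071164 − 0.064795 = 0.006369.
Hence σ₀² = 1/0.006369 ≈ 157.0.

σ₀² = 157.0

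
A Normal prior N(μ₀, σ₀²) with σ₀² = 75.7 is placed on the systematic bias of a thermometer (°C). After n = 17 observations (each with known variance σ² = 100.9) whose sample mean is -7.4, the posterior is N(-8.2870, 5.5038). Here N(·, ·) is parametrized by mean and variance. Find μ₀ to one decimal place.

With known observation variance, the Normal–Normal posterior has precision τ_n = τ₀ + n/σ² and mean μ_n = (τ₀μ₀ + (n/σ²)x̄)/τ_n.
Here τ₀ = 1/75.7 = 0.013210 and τ_data = 17/100.9 = 0.168484, so τ_n = 0.181694.
Rearranging for μ₀: μ₀ = (μ_n·τ_n − τ_data·x̄)/τ₀ = (-8.2870·0.181694 − 0.168484·-7.4) / 0.013210 = -0.258917/0.013210 ≈ -19.6.

μ₀ = -19.6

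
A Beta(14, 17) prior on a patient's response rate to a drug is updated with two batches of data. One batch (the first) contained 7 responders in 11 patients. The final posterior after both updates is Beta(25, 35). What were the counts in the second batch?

Because Beta–binomial updating is additive in the counts, the combined data contributed (α_post−α_prior, β_post−β_prior) successes and failures.
Total across both batches: 25−14=11 responders, 35−17=18 non-responders.
Subtract the first batch: 11−7=4 responders and 18−4=14 non-responders.

4 responders and 14 non-responders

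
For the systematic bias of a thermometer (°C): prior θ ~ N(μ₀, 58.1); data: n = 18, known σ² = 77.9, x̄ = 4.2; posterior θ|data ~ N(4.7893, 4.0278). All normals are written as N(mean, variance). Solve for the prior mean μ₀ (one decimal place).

With known observation variance, the Normal–Normal posterior has precision τ_n = τ₀ + n/σ² and mean μ_n = (τ₀μ₀ + (n/σ²)x̄)/τ_n.
Here τ₀ = 1/58.1 = 0.017212 and τ_data = 18/77.9 = 0.231065, so τ_n = 0.248277.
Rearranging for μ₀: μ₀ = (μ_n·τ_n − τ_data·x̄)/τ₀ = (4.7893·0.248277 − 0.231065·4.2) / 0.017212 = 0.218600/0.017212 ≈ 12.7.

μ₀ = 12.7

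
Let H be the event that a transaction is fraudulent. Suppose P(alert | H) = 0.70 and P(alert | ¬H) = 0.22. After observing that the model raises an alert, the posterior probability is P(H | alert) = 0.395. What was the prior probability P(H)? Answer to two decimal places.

In odds form, posterior odds = prior odds × likelihood ratio, so prior odds = posterior odds ÷ LR.
Posterior odds = 0.395/(1−0.395) = 0.6529. LR = 0.70/0.22 = 3.1818.
Prior odds = 0.6529/3.1818 = 0.2052, so P(H) = 0.2052/(1+0.2052) ≈ 0.17.

P(H) = 0.17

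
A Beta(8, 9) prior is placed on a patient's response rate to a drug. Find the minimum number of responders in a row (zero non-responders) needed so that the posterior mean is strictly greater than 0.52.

k = 2

After k responders and 0 non-responders the posterior is Beta(8+k, 9), with mean (8+k)/(8+9+k).
Set (8+k)/(17+k) > 0.52 and solve: k > (0.52·17 − 8)/(1 − 0.52) = 1.750.
The smallest integer exceeding 1.750 is 2, and checking k=2: (10)/(19) = 0.5263 > 0.52.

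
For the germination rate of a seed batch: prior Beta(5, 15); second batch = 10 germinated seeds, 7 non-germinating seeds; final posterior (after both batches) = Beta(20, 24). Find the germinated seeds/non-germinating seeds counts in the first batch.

5 germinated seeds and 2 non-germinating seeds

Sequential conjugate updates are equivalent to a single update on the pooled data, so total successes = posterior α − prior α and total failures = posterior β − prior β.
Total across both batches: 20−5=15 germinated seeds, 24−15=9 non-germinating seeds.
Subtract the second batch: 15−10=5 germinated seeds and 9−7=2 non-germinating seeds.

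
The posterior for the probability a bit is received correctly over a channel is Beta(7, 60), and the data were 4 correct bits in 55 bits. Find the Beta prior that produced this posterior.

Under Beta–binomial conjugacy the posterior parameters are (α+s, β+f).
So α = 7 − 4 = 3 and β = 60 − 51 = 9.

Beta(3, 9)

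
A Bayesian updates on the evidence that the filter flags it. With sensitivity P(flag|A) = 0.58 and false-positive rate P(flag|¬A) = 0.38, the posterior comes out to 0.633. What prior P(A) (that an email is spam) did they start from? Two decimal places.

Bayes' rule in odds form gives O(A|E) = O(A)·[P(E|A)/P(E|¬A)], hence O(A) = O(A|E)/LR.
Posterior odds = 0.633/(1−0.633) = 1.7248. LR = 0.58/0.38 = 1.5263.
Prior odds = 1.7248/1.5263 = 1.1301, so P(A) = 1.1301/(1+1.1301) ≈ 0.53.

P(A) = 0.53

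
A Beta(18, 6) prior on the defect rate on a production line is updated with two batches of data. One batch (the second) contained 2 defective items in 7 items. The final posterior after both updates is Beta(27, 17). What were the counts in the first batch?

7 defective items and 6 good items

Because Beta–binomial updating is additive in the counts, the combined data contributed (α_post−α_prior, β_post−β_prior) successes and failures.
Total across both batches: 27−18=9 defective items, 17−6=11 good items.
Subtract the second batch: 9−2=7 defective items and 11−5=6 good items.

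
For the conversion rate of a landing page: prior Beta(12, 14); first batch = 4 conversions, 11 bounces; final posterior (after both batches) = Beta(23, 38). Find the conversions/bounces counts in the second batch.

Because Beta–binomial updating is additive in the counts, the combined data contributed (α_post−α_prior, β_post−β_prior) successes and failures.
Total across both batches: 23−12=11 conversions, 38−14=24 bounces.
Subtract the first batch: 11−4=7 conversions and 24−11=13 bounces.

7 conversions and 13 bounces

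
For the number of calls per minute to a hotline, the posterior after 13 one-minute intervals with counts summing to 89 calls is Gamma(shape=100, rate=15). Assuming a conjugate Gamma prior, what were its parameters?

Gamma–Poisson conjugacy: posterior shape = α + Σxᵢ, posterior rate = β + n.
So α = 100 − 89 = 11 and β = 15 − 13 = 2.

Gamma(shape=11, rate=2)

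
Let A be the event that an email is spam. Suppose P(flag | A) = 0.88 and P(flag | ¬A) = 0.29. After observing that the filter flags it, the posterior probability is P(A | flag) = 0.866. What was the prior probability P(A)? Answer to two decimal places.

P(A) = 0.68

In odds form, posterior odds = prior odds × likelihood ratio, so prior odds = posterior odds ÷ LR.
Posterior odds = 0.866/(1−0.866) = 6.4627. LR = 0.88/0.29 = 3.0345.
Prior odds = 6.4627/3.0345 = 2.1297, so P(A) = 2.1297/(1+2.1297) ≈ 0.68.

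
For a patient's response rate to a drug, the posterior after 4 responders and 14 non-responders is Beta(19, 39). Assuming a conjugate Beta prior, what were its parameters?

Beta(15, 25)

Under Beta–binomial conjugacy the posterior parameters are (a+s, b+f).
Subtract the data counts: 19−4=15, 39−14=25.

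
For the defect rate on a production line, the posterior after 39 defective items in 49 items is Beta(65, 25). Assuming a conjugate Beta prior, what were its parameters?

A Beta(α, β) prior with s successes and f failures in binomial data gives a Beta(α+s, β+f) posterior.
Subtract the data counts: 65−39=26, 25−10=15.

Beta(26, 15)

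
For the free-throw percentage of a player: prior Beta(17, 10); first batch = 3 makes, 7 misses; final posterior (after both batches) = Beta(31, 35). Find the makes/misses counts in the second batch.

11 makes and 18 misses

Because Beta–binomial updating is additive in the counts, the combined data contributed (α_post−α_prior, β_post−β_prior) successes and failures.
Total across both batches: 31−17=14 makes, 35−10=25 misses.
Subtract the first batch: 14−3=11 makes and 25−7=18 misses.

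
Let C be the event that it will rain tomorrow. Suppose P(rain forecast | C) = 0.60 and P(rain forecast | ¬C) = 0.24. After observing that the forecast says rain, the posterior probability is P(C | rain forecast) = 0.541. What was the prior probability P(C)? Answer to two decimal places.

Bayes' rule in odds form gives O(C|E) = O(C)·[P(E|C)/P(E|¬C)], hence O(C) = O(C|E)/LR.
Posterior odds = 0.541/(1−0.541) = 1.1786. LR = 0.60/0.24 = 2.5000.
Prior odds = 1.1786/2.5000 = 0.4714, so P(C) = 0.4714/(1+0.4714) ≈ 0.32.

P(C) = 0.32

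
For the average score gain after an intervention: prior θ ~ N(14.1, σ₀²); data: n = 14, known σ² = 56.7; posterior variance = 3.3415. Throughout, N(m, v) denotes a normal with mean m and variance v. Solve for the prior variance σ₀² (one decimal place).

For the Normal–Normal model with known σ², precisions add: τ_n = τ₀ + n/σ².
So 1/σ₀² = 1/3.3415 − 14/56.7 = 0.299267 − 0.246914 = 0.052353.
Hence σ₀² = 1/0.052353 ≈ 19.1.

σ₀² = 19.1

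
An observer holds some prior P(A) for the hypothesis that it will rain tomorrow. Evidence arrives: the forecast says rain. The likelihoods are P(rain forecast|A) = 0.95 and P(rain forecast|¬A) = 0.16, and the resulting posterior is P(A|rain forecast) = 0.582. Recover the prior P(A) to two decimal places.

In odds form, posterior odds = prior odds × likelihood ratio, so prior odds = posterior odds ÷ LR.
Posterior odds = 0.582/(1−0.582) = 1.3923. LR = 0.95/0.16 = 5.9375.
Prior odds = 1.3923/5.9375 = 0.2345, so P(A) = 0.2345/(1+0.2345) ≈ 0.19.

P(A) = 0.19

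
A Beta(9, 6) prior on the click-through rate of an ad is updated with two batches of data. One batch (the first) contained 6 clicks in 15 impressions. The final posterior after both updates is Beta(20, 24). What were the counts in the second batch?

5 clicks and 9 non-clicks

Because Beta–binomial updating is additive in the counts, the combined data contributed (α_post−α_prior, β_post−β_prior) successes and failures.
Total across both batches: 20−9=11 clicks, 24−6=18 non-clicks.
Subtract the first batch: 11−6=5 clicks and 18−9=9 non-clicks.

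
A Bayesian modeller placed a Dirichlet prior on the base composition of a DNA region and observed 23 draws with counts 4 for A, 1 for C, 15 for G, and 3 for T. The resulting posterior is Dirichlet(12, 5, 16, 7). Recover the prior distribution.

Dirichlet(8, 4, 1, 4)

For a Dirichlet(α) prior with multinomial counts c, the posterior is Dirichlet(α + c) componentwise.
Subtract each count from the matching posterior parameter: 12−4=8, 5−1=4, 16−15=1, 7−3=4.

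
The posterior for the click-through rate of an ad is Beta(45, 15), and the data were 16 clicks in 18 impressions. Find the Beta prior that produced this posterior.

Beta(29, 13)

A Beta(α, β) prior with s successes and f failures in binomial data gives a Beta(α+s, β+f) posterior.
Subtract the data counts: 45−16=29, 15−2=13.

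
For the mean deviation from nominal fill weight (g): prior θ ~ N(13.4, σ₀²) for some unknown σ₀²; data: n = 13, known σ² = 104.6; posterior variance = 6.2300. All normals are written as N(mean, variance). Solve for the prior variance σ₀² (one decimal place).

σ₀² = 27.6

Posterior precision equals prior precision plus data precision: 1/σ_n² = 1/σ₀² + n/σ².
So 1/σ₀² = 1/6.2300 − 13/104.6 = 0.160514 − 0.124283 = 0.036231.
Hence σ₀² = 1/0.036231 ≈ 27.6.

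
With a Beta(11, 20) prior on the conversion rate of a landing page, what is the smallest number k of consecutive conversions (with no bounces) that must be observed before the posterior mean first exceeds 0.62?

k = 22

After k conversions and 0 bounces the posterior is Beta(11+k, 20), with mean (11+k)/(11+20+k).
Set (11+k)/(31+k) > 0.62 and solve: k > (0.62·31 − 11)/(1 − 0.62) = 21.632.
The smallest integer exceeding 21.632 is 22, and checking k=22: (33)/(53) = 0.6226 > 0.62.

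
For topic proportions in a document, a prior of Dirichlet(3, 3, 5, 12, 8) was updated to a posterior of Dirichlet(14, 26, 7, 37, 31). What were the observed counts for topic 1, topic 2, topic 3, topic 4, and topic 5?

counts (11, 23, 2, 25, 23)

For a Dirichlet(α) prior with multinomial counts c, the posterior is Dirichlet(α + c) componentwise.
Counts are posterior − prior componentwise: 14−3=11, 26−3=23, 7−5=2, 37−12=25, 31−8=23.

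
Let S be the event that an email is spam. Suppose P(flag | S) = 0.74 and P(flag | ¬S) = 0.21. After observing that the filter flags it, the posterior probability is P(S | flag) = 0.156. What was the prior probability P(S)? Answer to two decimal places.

P(S) = 0.05

Bayes' rule in odds form gives O(S|E) = O(S)·[P(E|S)/P(E|¬S)], hence O(S) = O(S|E)/LR.
Posterior odds = 0.156/(1−0.156) = 0.1848. LR = 0.74/0.21 = 3.5238.
Prior odds = 0.1848/3.5238 = 0.0524, so P(S) = 0.0524/(1+0.0524) ≈ 0.05.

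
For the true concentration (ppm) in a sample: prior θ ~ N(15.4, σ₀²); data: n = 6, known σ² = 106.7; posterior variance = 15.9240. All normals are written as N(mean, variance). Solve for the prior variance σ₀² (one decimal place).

For the Normal–Normal model with known σ², precisions add: τ_n = τ₀ + n/σ².
So 1/σ₀² = 1/15.9240 − 6/106.7 = 0.062798 − 0.056232 = 0.006566.
Hence σ₀² = 1/0.006566 ≈ 152.3.

σ₀² = 152.3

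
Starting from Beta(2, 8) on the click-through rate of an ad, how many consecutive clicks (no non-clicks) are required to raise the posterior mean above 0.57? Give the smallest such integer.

After k clicks and 0 non-clicks the posterior is Beta(2+k, 8), with mean (2+k)/(2+8+k).
Set (2+k)/(10+k) > 0.57 and solve: k > (0.57·10 − 2)/(1 − 0.57) = 8.605.
The smallest integer exceeding 8.605 is 9, and checking k=9: (11)/(19) = 0.5789 > 0.57.

k = 9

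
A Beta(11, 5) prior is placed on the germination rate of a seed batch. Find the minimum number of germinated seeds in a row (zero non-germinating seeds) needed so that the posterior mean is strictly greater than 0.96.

k = 110

After k germinated seeds and 0 non-germinating seeds the posterior is Beta(11+k, 5), with mean (11+k)/(11+5+k).
Set (11+k)/(16+k) > 0.96 and solve: k > (0.96·16 − 11)/(1 − 0.96) = 109.000.
The smallest integer exceeding 109.000 is 110, and checking k=110: (121)/(126) = 0.9603 > 0.96.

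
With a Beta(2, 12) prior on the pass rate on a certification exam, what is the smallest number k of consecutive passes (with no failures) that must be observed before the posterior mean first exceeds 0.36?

After k passes and 0 failures the posterior is Beta(2+k, 12), with mean (2+k)/(2+12+k).
Set (2+k)/(14+k) > 0.36 and solve: k > (0.36·14 − 2)/(1 − 0.36) = 4.750.
The smallest integer exceeding 4.750 is 5.

k = 5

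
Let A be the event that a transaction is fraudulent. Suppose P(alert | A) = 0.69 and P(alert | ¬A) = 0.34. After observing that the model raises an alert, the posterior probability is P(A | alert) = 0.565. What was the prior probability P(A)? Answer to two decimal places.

P(A) = 0.39

In odds form, posterior odds = prior odds × likelihood ratio, so prior odds = posterior odds ÷ LR.
Posterior odds = 0.565/(1−0.565) = 1.2989. LR = 0.69/0.34 = 2.0294.
Prior odds = 1.2989/2.0294 = 0.6400, so P(A) = 0.6400/(1+0.6400) ≈ 0.39.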